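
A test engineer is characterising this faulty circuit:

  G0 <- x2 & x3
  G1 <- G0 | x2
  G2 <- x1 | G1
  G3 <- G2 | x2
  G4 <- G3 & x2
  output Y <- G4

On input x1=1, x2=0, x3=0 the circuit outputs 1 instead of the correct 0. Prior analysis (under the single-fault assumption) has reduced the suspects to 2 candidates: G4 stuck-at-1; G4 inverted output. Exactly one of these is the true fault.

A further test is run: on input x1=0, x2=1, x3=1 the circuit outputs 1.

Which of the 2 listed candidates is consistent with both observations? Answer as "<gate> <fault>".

Evaluate each candidate on input x1=0, x2=1, x3=1:
  G4 stuck-at-1: G0=1, G1=1, G2=1, G3=1, G4=1 [stuck-at-1] → 1 — matches
  G4 inverted output: G0=1, G1=1, G2=1, G3=1, G4=0 [inverted output] → 0 — eliminated
Only G4 stuck-at-1 reproduces the observed 1.

G4 stuck-at-1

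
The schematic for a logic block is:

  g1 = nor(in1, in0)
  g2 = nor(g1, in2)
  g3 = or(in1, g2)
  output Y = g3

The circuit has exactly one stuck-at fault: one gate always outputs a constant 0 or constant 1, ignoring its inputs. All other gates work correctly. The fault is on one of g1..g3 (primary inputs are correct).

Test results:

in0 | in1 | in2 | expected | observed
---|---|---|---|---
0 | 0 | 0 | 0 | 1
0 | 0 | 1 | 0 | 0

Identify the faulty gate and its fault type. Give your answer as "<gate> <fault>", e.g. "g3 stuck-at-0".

g1 stuck-at-0

Fault-free values for test 1 (in0=0, in1=0, in2=0): g1=1, g2=0, g3=0, giving Y=0. Observed 1.
Test 1: faults giving observed 1 are {g1 stuck-at-0, g2 stuck-at-1, g3 stuck-at-1}.
Test 2 (in0=0, in1=0, in2=1): fault-free g1=1, g2=0, g3=0 → 0; observed 0. Eliminates g2 stuck-at-1, g3 stuck-at-1.
Only g1 stuck-at-0 is consistent with every test.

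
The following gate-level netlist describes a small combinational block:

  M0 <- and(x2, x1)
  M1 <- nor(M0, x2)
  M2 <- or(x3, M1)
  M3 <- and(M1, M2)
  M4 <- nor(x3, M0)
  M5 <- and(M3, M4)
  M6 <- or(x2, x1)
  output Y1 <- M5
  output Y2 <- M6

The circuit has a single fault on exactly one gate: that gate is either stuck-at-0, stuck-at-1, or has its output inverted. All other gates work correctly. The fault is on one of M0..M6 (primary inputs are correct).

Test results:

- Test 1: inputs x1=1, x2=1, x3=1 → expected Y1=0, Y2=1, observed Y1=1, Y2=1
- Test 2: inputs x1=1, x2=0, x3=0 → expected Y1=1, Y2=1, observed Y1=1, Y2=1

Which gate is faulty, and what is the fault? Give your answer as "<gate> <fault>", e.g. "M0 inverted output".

Fault-free values for test 1 (x1=1, x2=1, x3=1): M0=1, M1=0, M2=1, M3=0, M4=0, M5=0, M6=1, giving Y1=0, Y2=1. Observed Y1=1, Y2=1.
Test 1: faults giving observed Y1=1, Y2=1 are {M5 stuck-at-1, M5 inverted output}.
Test 2 (x1=1, x2=0, x3=0): fault-free M0=0, M1=1, M2=1, M3=1, M4=1, M5=1, M6=1 → Y1=1, Y2=1; observed Y1=1, Y2=1. Eliminates M5 inverted output.
Only M5 stuck-at-1 is consistent with every test.

M5 stuck-at-1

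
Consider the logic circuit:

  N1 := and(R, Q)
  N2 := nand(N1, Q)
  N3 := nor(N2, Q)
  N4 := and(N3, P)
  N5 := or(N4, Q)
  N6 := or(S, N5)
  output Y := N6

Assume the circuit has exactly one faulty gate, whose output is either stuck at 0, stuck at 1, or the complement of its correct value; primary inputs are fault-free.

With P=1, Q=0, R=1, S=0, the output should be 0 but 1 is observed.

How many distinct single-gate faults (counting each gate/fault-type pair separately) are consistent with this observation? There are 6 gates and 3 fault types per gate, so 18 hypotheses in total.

Fault-free: N1=0, N2=1, N3=0, N4=0, N5=0, N6=0 → 0. Observed 1.
  N1: none of the 3 fault types match ✗
  N2: stuck-at-0, inverted output ✓; others ✗
  N3: stuck-at-1, inverted output ✓; others ✗
  N4: stuck-at-1, inverted output ✓; others ✗
  N5: stuck-at-1, inverted output ✓; others ✗
  N6: stuck-at-1, inverted output ✓; others ✗
Consistent faults: {N2 stuck-at-0, N2 inverted output, N3 stuck-at-1, N3 inverted output, N4 stuck-at-1, N4 inverted output, N5 stuck-at-1, N5 inverted output, N6 stuck-at-1, N6 inverted output} — 10 in all.

10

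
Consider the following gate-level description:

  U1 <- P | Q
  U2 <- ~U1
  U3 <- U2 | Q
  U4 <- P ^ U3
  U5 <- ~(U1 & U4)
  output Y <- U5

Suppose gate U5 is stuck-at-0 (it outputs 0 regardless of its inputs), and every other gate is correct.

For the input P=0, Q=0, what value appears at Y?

Propagate with U5 forced: U1=0, U2=1, U3=1, U4=1, U5=0 [stuck-at-0].
So Y = 0. (Without the fault it would be 1.)

0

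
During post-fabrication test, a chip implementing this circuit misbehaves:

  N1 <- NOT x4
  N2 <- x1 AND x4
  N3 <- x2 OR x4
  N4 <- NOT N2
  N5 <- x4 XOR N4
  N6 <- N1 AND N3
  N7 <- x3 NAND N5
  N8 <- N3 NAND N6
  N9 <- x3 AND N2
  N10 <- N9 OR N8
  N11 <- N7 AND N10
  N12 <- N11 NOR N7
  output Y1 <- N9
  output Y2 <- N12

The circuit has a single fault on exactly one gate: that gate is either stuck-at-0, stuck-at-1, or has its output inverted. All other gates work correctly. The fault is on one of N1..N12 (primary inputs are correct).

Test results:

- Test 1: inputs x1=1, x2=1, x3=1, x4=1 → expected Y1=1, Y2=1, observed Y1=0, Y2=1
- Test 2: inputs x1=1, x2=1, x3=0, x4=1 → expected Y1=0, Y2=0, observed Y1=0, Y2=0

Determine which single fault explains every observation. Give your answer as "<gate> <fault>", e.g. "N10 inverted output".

N9 stuck-at-0

Fault-free values for test 1 (x1=1, x2=1, x3=1, x4=1): N1=0, N2=1, N3=1, N4=0, N5=1, N6=0, N7=0, N8=1, N9=1, N10=1, N11=0, N12=1, giving Y1=1, Y2=1. Observed Y1=0, Y2=1.
Test 1: faults giving observed Y1=0, Y2=1 are {N9 stuck-at-0, N9 inverted output}.
Test 2 (x1=1, x2=1, x3=0, x4=1): fault-free N1=0, N2=1, N3=1, N4=0, N5=1, N6=0, N7=1, N8=1, N9=0, N10=1, N11=1, N12=0 → Y1=0, Y2=0; observed Y1=0, Y2=0. Eliminates N9 inverted output.
Only N9 stuck-at-0 is consistent with every test.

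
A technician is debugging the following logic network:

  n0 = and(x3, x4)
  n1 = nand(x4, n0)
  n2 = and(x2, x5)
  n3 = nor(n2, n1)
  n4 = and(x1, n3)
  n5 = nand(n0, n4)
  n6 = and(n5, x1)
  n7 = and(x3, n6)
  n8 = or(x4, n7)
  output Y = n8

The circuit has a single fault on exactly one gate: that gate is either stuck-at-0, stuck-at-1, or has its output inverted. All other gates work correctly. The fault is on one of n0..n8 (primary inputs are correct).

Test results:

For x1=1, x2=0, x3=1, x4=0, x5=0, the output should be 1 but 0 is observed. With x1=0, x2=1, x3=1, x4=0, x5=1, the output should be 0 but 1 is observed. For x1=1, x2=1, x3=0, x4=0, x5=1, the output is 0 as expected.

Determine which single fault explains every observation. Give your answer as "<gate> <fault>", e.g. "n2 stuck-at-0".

n6 inverted output

Fault-free values for test 1 (x1=1, x2=0, x3=1, x4=0, x5=0): n0=0, n1=1, n2=0, n3=0, n4=0, n5=1, n6=1, n7=1, n8=1, giving Y=1. Observed 0.
Test 1: faults giving observed 0 are {n5 stuck-at-0, n5 inverted output, n6 stuck-at-0, n6 inverted output, n7 stuck-at-0, n7 inverted output, n8 stuck-at-0, n8 inverted output}.
Test 2 (x1=0, x2=1, x3=1, x4=0, x5=1): fault-free n0=0, n1=1, n2=1, n3=0, n4=0, n5=1, n6=0, n7=0, n8=0 → 0; observed 1. Eliminates n5 stuck-at-0, n5 inverted output, n6 stuck-at-0, n7 stuck-at-0, n8 stuck-at-0.
Test 3 (x1=1, x2=1, x3=0, x4=0, x5=1): fault-free n0=0, n1=1, n2=1, n3=0, n4=0, n5=1, n6=1, n7=0, n8=0 → 0; observed 0. Eliminates n7 inverted output, n8 inverted output.
Only n6 inverted output is consistent with every test.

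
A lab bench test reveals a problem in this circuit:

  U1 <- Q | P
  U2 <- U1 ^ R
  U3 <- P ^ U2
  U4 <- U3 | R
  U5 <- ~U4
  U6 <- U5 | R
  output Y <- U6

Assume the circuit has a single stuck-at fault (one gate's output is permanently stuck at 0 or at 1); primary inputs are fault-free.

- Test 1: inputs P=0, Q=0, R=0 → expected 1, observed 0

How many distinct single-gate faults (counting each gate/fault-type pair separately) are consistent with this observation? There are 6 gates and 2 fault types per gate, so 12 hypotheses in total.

6

Fault-free: U1=0, U2=0, U3=0, U4=0, U5=1, U6=1 → 1. Observed 0.
  U1 stuck-at-0: output 1 ✗
  U1 stuck-at-1: output 0 ✓
  U2 stuck-at-0: output 1 ✗
  U2 stuck-at-1: output 0 ✓
  U3 stuck-at-0: output 1 ✗
  U3 stuck-at-1: output 0 ✓
  U4 stuck-at-0: output 1 ✗
  U4 stuck-at-1: output 0 ✓
  U5 stuck-at-0: output 0 ✓
  U5 stuck-at-1: output 1 ✗
  U6 stuck-at-0: output 0 ✓
  U6 stuck-at-1: output 1 ✗
Consistent faults: {U1 stuck-at-1, U2 stuck-at-1, U3 stuck-at-1, U4 stuck-at-1, U5 stuck-at-0, U6 stuck-at-0} — 6 in all.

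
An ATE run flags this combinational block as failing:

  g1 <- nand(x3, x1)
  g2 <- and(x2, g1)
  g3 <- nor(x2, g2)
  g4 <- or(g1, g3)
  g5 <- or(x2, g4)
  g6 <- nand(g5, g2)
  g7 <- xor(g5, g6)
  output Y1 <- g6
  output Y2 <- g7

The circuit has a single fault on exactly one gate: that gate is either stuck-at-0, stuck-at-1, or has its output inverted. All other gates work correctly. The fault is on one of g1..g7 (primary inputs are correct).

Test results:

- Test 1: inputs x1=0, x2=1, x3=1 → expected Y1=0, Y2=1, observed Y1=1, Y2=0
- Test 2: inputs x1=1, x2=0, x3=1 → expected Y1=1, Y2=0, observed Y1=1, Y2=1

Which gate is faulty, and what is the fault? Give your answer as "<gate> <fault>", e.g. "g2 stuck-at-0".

Fault-free values for test 1 (x1=0, x2=1, x3=1): g1=1, g2=1, g3=0, g4=1, g5=1, g6=0, g7=1, giving Y1=0, Y2=1. Observed Y1=1, Y2=0.
Test 1: faults giving observed Y1=1, Y2=0 are {g1 stuck-at-0, g1 inverted output, g2 stuck-at-0, g2 inverted output, g6 stuck-at-1, g6 inverted output}.
Test 2 (x1=1, x2=0, x3=1): fault-free g1=0, g2=0, g3=1, g4=1, g5=1, g6=1, g7=0 → Y1=1, Y2=0; observed Y1=1, Y2=1. Eliminates g1 stuck-at-0, g1 inverted output, g2 stuck-at-0, g6 stuck-at-1, g6 inverted output.
Only g2 inverted output is consistent with every test.

g2 inverted output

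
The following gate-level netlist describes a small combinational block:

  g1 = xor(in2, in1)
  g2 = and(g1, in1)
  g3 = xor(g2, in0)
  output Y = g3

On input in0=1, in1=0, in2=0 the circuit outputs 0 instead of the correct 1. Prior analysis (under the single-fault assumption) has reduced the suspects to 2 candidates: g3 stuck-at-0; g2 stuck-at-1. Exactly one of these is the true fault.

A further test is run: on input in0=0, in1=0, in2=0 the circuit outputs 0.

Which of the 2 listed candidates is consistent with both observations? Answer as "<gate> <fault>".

g3 stuck-at-0

Evaluate each candidate on input in0=0, in1=0, in2=0:
  g3 stuck-at-0: g1=0, g2=0, g3=0 [stuck-at-0] → 0 — matches
  g2 stuck-at-1: g1=0, g2=1 [stuck-at-1], g3=1 → 1 — eliminated
Only g3 stuck-at-0 reproduces the observed 0.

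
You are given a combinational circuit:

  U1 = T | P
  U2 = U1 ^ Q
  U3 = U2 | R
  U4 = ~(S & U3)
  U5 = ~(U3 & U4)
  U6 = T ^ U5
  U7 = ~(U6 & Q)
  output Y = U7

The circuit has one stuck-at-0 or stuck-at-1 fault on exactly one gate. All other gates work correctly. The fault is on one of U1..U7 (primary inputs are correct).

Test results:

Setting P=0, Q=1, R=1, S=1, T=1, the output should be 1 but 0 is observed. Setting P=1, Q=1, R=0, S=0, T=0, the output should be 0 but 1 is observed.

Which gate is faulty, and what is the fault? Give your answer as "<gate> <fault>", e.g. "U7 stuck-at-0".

U5 stuck-at-0

Fault-free values for test 1 (P=0, Q=1, R=1, S=1, T=1): U1=1, U2=0, U3=1, U4=0, U5=1, U6=0, U7=1, giving Y=1. Observed 0.
Test 1: faults giving observed 0 are {U4 stuck-at-1, U5 stuck-at-0, U6 stuck-at-1, U7 stuck-at-0}.
Test 2 (P=1, Q=1, R=0, S=0, T=0): fault-free U1=1, U2=0, U3=0, U4=1, U5=1, U6=1, U7=0 → 0; observed 1. Eliminates U4 stuck-at-1, U6 stuck-at-1, U7 stuck-at-0.
Only U5 stuck-at-0 is consistent with every test.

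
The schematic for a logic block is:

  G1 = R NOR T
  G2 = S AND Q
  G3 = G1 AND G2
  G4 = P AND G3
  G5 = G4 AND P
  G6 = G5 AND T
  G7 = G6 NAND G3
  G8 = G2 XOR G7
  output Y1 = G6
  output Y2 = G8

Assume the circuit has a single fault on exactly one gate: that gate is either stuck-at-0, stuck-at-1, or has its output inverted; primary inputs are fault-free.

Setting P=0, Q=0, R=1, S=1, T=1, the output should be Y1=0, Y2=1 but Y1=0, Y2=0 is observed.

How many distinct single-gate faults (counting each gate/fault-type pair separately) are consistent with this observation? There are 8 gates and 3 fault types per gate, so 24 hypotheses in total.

Fault-free: G1=0, G2=0, G3=0, G4=0, G5=0, G6=0, G7=1, G8=1 → Y1=0, Y2=1. Observed Y1=0, Y2=0.
  G1: none of the 3 fault types match ✗
  G2: stuck-at-1, inverted output ✓; others ✗
  G3: none of the 3 fault types match ✗
  G4: none of the 3 fault types match ✗
  G5: none of the 3 fault types match ✗
  G6: none of the 3 fault types match ✗
  G7: stuck-at-0, inverted output ✓; others ✗
  G8: stuck-at-0, inverted output ✓; others ✗
Consistent faults: {G2 stuck-at-1, G2 inverted output, G7 stuck-at-0, G7 inverted output, G8 stuck-at-0, G8 inverted output} — 6 in all.

6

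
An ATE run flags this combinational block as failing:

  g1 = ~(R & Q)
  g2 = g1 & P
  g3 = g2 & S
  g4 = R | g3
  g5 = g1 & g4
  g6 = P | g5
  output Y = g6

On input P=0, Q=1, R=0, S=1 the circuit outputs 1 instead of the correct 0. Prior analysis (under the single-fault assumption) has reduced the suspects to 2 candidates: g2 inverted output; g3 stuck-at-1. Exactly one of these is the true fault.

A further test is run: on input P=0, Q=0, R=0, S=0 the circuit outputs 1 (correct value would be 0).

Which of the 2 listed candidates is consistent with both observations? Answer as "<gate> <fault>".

g3 stuck-at-1

Evaluate each candidate on input P=0, Q=0, R=0, S=0:
  g2 inverted output: g1=1, g2=1 [inverted output], g3=0, g4=0, g5=0, g6=0 → 0 — eliminated
  g3 stuck-at-1: g1=1, g2=0, g3=1 [stuck-at-1], g4=1, g5=1, g6=1 → 1 — matches
Only g3 stuck-at-1 reproduces the observed 1.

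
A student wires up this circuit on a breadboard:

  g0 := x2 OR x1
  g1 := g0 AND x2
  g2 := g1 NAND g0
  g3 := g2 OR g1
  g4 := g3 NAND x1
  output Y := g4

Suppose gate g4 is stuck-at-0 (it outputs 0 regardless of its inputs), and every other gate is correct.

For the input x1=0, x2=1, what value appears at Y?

Propagate with g4 forced: g0=1, g1=1, g2=0, g3=1, g4=0 [stuck-at-0].
So Y = 0. (Without the fault it would be 1.)

0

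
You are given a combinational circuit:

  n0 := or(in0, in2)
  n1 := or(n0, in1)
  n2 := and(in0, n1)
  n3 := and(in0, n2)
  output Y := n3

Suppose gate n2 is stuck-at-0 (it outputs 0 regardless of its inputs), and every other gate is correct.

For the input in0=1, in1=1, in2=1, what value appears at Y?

Propagate with n2 forced: n0=1, n1=1, n2=0 [stuck-at-0], n3=0.
So Y = 0. (Without the fault it would be 1.)

0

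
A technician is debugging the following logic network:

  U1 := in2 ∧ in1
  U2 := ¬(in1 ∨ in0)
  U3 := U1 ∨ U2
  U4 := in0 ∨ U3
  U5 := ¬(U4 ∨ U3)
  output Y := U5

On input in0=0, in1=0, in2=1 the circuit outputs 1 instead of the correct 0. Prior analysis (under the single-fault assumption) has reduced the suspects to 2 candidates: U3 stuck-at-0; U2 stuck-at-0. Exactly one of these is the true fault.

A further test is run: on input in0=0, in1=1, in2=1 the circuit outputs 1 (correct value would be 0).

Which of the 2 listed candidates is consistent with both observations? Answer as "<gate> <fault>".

Evaluate each candidate on input in0=0, in1=1, in2=1:
  U3 stuck-at-0: U1=1, U2=0, U3=0 [stuck-at-0], U4=0, U5=1 → 1 — matches
  U2 stuck-at-0: U1=1, U2=0 [stuck-at-0], U3=1, U4=1, U5=0 → 0 — eliminated
Only U3 stuck-at-0 reproduces the observed 1.

U3 stuck-at-0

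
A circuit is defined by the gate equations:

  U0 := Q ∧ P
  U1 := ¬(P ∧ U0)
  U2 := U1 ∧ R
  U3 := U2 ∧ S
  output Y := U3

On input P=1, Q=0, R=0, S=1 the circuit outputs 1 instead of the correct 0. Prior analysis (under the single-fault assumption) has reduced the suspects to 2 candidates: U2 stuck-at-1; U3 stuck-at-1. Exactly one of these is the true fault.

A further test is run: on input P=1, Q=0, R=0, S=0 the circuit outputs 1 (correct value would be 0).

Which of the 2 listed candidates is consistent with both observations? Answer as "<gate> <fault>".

Evaluate each candidate on input P=1, Q=0, R=0, S=0:
  U2 stuck-at-1: U0=0, U1=1, U2=1 [stuck-at-1], U3=0 → 0 — eliminated
  U3 stuck-at-1: U0=0, U1=1, U2=0, U3=1 [stuck-at-1] → 1 — matches
Only U3 stuck-at-1 reproduces the observed 1.

U3 stuck-at-1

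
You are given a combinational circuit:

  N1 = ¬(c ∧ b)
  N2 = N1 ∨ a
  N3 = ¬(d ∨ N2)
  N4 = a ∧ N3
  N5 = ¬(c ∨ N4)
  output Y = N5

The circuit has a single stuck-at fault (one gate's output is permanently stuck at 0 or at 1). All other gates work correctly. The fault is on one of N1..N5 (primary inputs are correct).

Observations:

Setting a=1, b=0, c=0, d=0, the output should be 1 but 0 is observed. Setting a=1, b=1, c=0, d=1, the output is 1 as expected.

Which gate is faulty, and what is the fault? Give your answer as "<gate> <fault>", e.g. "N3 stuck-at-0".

N2 stuck-at-0

Fault-free values for test 1 (a=1, b=0, c=0, d=0): N1=1, N2=1, N3=0, N4=0, N5=1, giving Y=1. Observed 0.
Test 1: faults giving observed 0 are {N2 stuck-at-0, N3 stuck-at-1, N4 stuck-at-1, N5 stuck-at-0}.
Test 2 (a=1, b=1, c=0, d=1): fault-free N1=1, N2=1, N3=0, N4=0, N5=1 → 1; observed 1. Eliminates N3 stuck-at-1, N4 stuck-at-1, N5 stuck-at-0.
Only N2 stuck-at-0 is consistent with every test.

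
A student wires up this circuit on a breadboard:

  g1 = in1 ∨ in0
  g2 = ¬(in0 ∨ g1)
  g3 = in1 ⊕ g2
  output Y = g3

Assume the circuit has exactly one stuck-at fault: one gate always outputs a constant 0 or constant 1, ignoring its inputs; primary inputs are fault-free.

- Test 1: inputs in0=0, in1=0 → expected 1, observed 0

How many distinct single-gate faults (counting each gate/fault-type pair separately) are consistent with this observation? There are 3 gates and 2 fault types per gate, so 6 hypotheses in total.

Fault-free: g1=0, g2=1, g3=1 → 1. Observed 0.
  g1 stuck-at-0: output 1 ✗
  g1 stuck-at-1: output 0 ✓
  g2 stuck-at-0: output 0 ✓
  g2 stuck-at-1: output 1 ✗
  g3 stuck-at-0: output 0 ✓
  g3 stuck-at-1: output 1 ✗
Consistent faults: {g1 stuck-at-1, g2 stuck-at-0, g3 stuck-at-0} — 3 in all.

3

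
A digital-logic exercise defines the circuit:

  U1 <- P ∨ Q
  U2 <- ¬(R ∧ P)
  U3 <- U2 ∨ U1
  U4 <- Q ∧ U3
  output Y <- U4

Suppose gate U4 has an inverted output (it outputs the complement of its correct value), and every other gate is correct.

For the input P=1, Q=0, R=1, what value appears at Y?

Propagate with U4 forced: U1=1, U2=0, U3=1, U4=1 [inverted output].
So Y = 1. (Without the fault it would be 0.)

1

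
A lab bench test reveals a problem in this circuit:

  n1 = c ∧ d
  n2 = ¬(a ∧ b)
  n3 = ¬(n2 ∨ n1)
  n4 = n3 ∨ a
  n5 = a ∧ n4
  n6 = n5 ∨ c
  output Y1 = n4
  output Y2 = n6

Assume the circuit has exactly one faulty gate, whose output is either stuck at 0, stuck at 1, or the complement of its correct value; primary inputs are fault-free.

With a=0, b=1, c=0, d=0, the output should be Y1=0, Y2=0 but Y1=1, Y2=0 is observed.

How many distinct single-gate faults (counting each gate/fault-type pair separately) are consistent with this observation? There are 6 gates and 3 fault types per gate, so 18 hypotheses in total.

Fault-free: n1=0, n2=1, n3=0, n4=0, n5=0, n6=0 → Y1=0, Y2=0. Observed Y1=1, Y2=0.
  n1: none of the 3 fault types match ✗
  n2: stuck-at-0, inverted output ✓; others ✗
  n3: stuck-at-1, inverted output ✓; others ✗
  n4: stuck-at-1, inverted output ✓; others ✗
  n5: none of the 3 fault types match ✗
  n6: none of the 3 fault types match ✗
Consistent faults: {n2 stuck-at-0, n2 inverted output, n3 stuck-at-1, n3 inverted output, n4 stuck-at-1, n4 inverted output} — 6 in all.

6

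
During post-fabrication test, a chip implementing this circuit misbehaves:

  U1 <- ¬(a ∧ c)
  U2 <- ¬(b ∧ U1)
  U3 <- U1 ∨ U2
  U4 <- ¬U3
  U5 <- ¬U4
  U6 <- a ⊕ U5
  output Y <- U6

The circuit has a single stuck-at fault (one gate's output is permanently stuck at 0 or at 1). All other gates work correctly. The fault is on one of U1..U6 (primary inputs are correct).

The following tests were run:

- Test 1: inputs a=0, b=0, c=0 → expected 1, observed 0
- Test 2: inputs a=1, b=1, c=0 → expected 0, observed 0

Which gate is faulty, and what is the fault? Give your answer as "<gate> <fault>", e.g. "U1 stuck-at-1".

Fault-free values for test 1 (a=0, b=0, c=0): U1=1, U2=1, U3=1, U4=0, U5=1, U6=1, giving Y=1. Observed 0.
Test 1: faults giving observed 0 are {U3 stuck-at-0, U4 stuck-at-1, U5 stuck-at-0, U6 stuck-at-0}.
Test 2 (a=1, b=1, c=0): fault-free U1=1, U2=0, U3=1, U4=0, U5=1, U6=0 → 0; observed 0. Eliminates U3 stuck-at-0, U4 stuck-at-1, U5 stuck-at-0.
Only U6 stuck-at-0 is consistent with every test.

U6 stuck-at-0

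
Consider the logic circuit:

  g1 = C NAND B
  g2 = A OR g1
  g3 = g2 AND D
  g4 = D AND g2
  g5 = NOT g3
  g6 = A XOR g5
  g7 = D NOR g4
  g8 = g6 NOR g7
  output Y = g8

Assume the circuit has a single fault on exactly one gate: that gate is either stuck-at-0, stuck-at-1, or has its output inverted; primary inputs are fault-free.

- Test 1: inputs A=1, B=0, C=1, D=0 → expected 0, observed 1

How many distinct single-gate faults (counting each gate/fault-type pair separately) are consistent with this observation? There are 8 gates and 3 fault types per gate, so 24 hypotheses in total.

6

Fault-free: g1=1, g2=1, g3=0, g4=0, g5=1, g6=0, g7=1, g8=0 → 0. Observed 1.
  g1: none of the 3 fault types match ✗
  g2: none of the 3 fault types match ✗
  g3: none of the 3 fault types match ✗
  g4: stuck-at-1, inverted output ✓; others ✗
  g5: none of the 3 fault types match ✗
  g6: none of the 3 fault types match ✗
  g7: stuck-at-0, inverted output ✓; others ✗
  g8: stuck-at-1, inverted output ✓; others ✗
Consistent faults: {g4 stuck-at-1, g4 inverted output, g7 stuck-at-0, g7 inverted output, g8 stuck-at-1, g8 inverted output} — 6 in all.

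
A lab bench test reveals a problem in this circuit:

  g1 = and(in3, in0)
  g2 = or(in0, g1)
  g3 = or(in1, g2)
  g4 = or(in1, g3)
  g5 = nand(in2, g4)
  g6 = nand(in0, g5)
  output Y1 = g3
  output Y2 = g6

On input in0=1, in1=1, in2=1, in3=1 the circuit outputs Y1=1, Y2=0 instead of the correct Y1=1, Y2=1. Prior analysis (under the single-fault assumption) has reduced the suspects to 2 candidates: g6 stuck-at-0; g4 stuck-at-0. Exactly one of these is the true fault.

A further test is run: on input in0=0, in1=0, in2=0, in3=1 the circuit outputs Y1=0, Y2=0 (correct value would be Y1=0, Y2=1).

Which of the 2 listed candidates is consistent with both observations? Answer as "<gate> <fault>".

Evaluate each candidate on input in0=0, in1=0, in2=0, in3=1:
  g6 stuck-at-0: g1=0, g2=0, g3=0, g4=0, g5=1, g6=0 [stuck-at-0] → Y1=0, Y2=0 — matches
  g4 stuck-at-0: g1=0, g2=0, g3=0, g4=0 [stuck-at-0], g5=1, g6=1 → Y1=0, Y2=1 — eliminated
Only g6 stuck-at-0 reproduces the observed Y1=0, Y2=0.

g6 stuck-at-0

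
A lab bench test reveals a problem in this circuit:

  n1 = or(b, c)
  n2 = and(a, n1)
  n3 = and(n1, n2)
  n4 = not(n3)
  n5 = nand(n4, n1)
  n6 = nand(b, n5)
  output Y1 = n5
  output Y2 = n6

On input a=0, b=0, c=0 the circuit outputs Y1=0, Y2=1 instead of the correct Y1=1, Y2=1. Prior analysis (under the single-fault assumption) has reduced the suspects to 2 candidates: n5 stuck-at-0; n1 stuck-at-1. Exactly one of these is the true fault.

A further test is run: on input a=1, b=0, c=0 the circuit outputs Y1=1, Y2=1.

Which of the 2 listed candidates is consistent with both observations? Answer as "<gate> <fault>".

n1 stuck-at-1

Evaluate each candidate on input a=1, b=0, c=0:
  n5 stuck-at-0: n1=0, n2=0, n3=0, n4=1, n5=0 [stuck-at-0], n6=1 → Y1=0, Y2=1 — eliminated
  n1 stuck-at-1: n1=1 [stuck-at-1], n2=1, n3=1, n4=0, n5=1, n6=1 → Y1=1, Y2=1 — matches
Only n1 stuck-at-1 reproduces the observed Y1=1, Y2=1.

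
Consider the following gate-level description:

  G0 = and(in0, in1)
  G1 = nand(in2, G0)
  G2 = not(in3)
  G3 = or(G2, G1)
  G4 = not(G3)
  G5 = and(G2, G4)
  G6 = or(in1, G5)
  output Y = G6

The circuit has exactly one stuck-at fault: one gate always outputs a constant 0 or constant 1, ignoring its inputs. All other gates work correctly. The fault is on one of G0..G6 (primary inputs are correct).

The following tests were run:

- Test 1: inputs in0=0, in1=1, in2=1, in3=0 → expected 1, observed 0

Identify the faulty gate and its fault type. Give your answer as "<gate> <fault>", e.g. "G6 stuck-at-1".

Fault-free values for test 1 (in0=0, in1=1, in2=1, in3=0): G0=0, G1=1, G2=1, G3=1, G4=0, G5=0, G6=1, giving Y=1. Observed 0.
Test 1: faults giving observed 0 are {G6 stuck-at-0}.
Only G6 stuck-at-0 is consistent with every test.

G6 stuck-at-0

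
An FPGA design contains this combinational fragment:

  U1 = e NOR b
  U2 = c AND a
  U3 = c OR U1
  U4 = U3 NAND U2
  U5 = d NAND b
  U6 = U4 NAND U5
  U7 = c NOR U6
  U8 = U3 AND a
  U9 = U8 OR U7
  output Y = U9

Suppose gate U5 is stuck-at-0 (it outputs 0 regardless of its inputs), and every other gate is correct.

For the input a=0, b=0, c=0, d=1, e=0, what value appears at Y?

Propagate with U5 forced: U1=1, U2=0, U3=1, U4=1, U5=0 [stuck-at-0], U6=1, U7=0, U8=0, U9=0.
So Y = 0. (Without the fault it would be 1.)

0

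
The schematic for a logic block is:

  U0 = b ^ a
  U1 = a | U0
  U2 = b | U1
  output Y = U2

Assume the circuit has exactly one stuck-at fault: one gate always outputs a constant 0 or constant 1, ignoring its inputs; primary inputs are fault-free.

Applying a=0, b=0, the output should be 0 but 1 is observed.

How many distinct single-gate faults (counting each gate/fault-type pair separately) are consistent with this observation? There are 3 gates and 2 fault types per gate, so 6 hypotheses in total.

Fault-free: U0=0, U1=0, U2=0 → 0. Observed 1.
  U0 stuck-at-0: output 0 ✗
  U0 stuck-at-1: output 1 ✓
  U1 stuck-at-0: output 0 ✗
  U1 stuck-at-1: output 1 ✓
  U2 stuck-at-0: output 0 ✗
  U2 stuck-at-1: output 1 ✓
Consistent faults: {U0 stuck-at-1, U1 stuck-at-1, U2 stuck-at-1} — 3 in all.

3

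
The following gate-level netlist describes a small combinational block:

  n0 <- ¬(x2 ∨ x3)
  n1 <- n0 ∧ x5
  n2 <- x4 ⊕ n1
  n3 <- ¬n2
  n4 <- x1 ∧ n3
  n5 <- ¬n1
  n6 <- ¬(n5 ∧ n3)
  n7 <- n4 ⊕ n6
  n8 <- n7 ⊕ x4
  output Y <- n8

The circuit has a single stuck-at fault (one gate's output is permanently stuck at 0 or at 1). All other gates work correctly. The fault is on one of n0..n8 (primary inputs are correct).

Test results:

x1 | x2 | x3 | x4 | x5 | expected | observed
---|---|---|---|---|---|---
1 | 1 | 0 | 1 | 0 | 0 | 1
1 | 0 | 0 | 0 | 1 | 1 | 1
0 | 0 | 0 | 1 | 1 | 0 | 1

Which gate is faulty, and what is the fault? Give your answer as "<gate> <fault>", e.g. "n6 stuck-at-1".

n8 stuck-at-1

Fault-free values for test 1 (x1=1, x2=1, x3=0, x4=1, x5=0): n0=0, n1=0, n2=1, n3=0, n4=0, n5=1, n6=1, n7=1, n8=0, giving Y=0. Observed 1.
Test 1: faults giving observed 1 are {n1 stuck-at-1, n4 stuck-at-1, n6 stuck-at-0, n7 stuck-at-0, n8 stuck-at-1}.
Test 2 (x1=1, x2=0, x3=0, x4=0, x5=1): fault-free n0=1, n1=1, n2=1, n3=0, n4=0, n5=0, n6=1, n7=1, n8=1 → 1; observed 1. Eliminates n4 stuck-at-1, n6 stuck-at-0, n7 stuck-at-0.
Test 3 (x1=0, x2=0, x3=0, x4=1, x5=1): fault-free n0=1, n1=1, n2=0, n3=1, n4=0, n5=0, n6=1, n7=1, n8=0 → 0; observed 1. Eliminates n1 stuck-at-1.
Only n8 stuck-at-1 is consistent with every test.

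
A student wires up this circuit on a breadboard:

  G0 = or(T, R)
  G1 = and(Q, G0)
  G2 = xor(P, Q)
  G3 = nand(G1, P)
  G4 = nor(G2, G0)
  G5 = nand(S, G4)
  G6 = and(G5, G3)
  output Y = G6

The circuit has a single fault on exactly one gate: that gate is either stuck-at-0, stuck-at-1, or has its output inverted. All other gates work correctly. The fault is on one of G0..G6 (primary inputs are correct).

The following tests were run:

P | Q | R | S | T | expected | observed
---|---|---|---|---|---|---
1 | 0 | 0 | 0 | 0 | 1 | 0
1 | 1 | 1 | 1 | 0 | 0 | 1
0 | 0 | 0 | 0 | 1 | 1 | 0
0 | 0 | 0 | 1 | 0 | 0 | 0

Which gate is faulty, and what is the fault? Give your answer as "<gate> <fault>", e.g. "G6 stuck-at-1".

Fault-free values for test 1 (P=1, Q=0, R=0, S=0, T=0): G0=0, G1=0, G2=1, G3=1, G4=0, G5=1, G6=1, giving Y=1. Observed 0.
Test 1: faults giving observed 0 are {G1 stuck-at-1, G1 inverted output, G3 stuck-at-0, G3 inverted output, G5 stuck-at-0, G5 inverted output, G6 stuck-at-0, G6 inverted output}.
Test 2 (P=1, Q=1, R=1, S=1, T=0): fault-free G0=1, G1=1, G2=0, G3=0, G4=0, G5=1, G6=0 → 0; observed 1. Eliminates G1 stuck-at-1, G3 stuck-at-0, G5 stuck-at-0, G5 inverted output, G6 stuck-at-0.
Test 3 (P=0, Q=0, R=0, S=0, T=1): fault-free G0=1, G1=0, G2=0, G3=1, G4=0, G5=1, G6=1 → 1; observed 0. Eliminates G1 inverted output.
Test 4 (P=0, Q=0, R=0, S=1, T=0): fault-free G0=0, G1=0, G2=0, G3=1, G4=1, G5=0, G6=0 → 0; observed 0. Eliminates G6 inverted output.
Only G3 inverted output is consistent with every test.

G3 inverted output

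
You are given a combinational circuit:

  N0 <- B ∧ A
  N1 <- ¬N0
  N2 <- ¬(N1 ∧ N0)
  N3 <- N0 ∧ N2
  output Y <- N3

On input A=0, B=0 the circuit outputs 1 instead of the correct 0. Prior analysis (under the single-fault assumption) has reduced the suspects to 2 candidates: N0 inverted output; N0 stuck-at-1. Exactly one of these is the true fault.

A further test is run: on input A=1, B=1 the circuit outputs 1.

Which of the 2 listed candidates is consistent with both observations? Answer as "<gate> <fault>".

N0 stuck-at-1

Evaluate each candidate on input A=1, B=1:
  N0 inverted output: N0=0 [inverted output], N1=1, N2=1, N3=0 → 0 — eliminated
  N0 stuck-at-1: N0=1 [stuck-at-1], N1=0, N2=1, N3=1 → 1 — matches
Only N0 stuck-at-1 reproduces the observed 1.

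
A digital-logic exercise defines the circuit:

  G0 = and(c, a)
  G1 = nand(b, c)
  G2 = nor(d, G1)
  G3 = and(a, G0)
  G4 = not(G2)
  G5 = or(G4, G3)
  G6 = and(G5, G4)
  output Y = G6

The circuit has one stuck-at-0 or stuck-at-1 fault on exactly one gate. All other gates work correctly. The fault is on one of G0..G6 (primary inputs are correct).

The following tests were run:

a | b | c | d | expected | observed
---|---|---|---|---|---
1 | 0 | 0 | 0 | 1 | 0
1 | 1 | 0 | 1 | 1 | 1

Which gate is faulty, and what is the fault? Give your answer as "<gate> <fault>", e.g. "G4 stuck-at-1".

G1 stuck-at-0

Fault-free values for test 1 (a=1, b=0, c=0, d=0): G0=0, G1=1, G2=0, G3=0, G4=1, G5=1, G6=1, giving Y=1. Observed 0.
Test 1: faults giving observed 0 are {G1 stuck-at-0, G2 stuck-at-1, G4 stuck-at-0, G5 stuck-at-0, G6 stuck-at-0}.
Test 2 (a=1, b=1, c=0, d=1): fault-free G0=0, G1=1, G2=0, G3=0, G4=1, G5=1, G6=1 → 1; observed 1. Eliminates G2 stuck-at-1, G4 stuck-at-0, G5 stuck-at-0, G6 stuck-at-0.
Only G1 stuck-at-0 is consistent with every test.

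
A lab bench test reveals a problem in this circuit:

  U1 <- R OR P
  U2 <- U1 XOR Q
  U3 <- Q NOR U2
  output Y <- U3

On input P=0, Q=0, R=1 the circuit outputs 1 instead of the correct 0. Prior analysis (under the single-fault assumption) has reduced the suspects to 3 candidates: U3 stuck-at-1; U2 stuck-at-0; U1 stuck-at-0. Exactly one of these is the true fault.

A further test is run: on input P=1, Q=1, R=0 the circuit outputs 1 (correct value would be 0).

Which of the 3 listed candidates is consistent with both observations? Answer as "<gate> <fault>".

U3 stuck-at-1

Evaluate each candidate on input P=1, Q=1, R=0:
  U3 stuck-at-1: U1=1, U2=0, U3=1 [stuck-at-1] → 1 — matches
  U2 stuck-at-0: U1=1, U2=0 [stuck-at-0], U3=0 → 0 — eliminated
  U1 stuck-at-0: U1=0 [stuck-at-0], U2=1, U3=0 → 0 — eliminated
Only U3 stuck-at-1 reproduces the observed 1.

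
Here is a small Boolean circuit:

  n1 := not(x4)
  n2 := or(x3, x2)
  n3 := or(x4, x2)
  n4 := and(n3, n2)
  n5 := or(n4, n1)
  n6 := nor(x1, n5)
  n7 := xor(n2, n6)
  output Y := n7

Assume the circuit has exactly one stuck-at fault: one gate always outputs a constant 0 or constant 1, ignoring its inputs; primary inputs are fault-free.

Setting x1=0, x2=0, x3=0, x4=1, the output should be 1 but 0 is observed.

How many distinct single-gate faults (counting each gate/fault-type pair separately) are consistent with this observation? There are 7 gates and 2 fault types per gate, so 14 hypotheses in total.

Fault-free: n1=0, n2=0, n3=1, n4=0, n5=0, n6=1, n7=1 → 1. Observed 0.
  n1 stuck-at-0: output 1 ✗
  n1 stuck-at-1: output 0 ✓
  n2 stuck-at-0: output 1 ✗
  n2 stuck-at-1: output 1 ✗
  n3 stuck-at-0: output 1 ✗
  n3 stuck-at-1: output 1 ✗
  n4 stuck-at-0: output 1 ✗
  n4 stuck-at-1: output 0 ✓
  n5 stuck-at-0: output 1 ✗
  n5 stuck-at-1: output 0 ✓
  n6 stuck-at-0: output 0 ✓
  n6 stuck-at-1: output 1 ✗
  n7 stuck-at-0: output 0 ✓
  n7 stuck-at-1: output 1 ✗
Consistent faults: {n1 stuck-at-1, n4 stuck-at-1, n5 stuck-at-1, n6 stuck-at-0, n7 stuck-at-0} — 5 in all.

5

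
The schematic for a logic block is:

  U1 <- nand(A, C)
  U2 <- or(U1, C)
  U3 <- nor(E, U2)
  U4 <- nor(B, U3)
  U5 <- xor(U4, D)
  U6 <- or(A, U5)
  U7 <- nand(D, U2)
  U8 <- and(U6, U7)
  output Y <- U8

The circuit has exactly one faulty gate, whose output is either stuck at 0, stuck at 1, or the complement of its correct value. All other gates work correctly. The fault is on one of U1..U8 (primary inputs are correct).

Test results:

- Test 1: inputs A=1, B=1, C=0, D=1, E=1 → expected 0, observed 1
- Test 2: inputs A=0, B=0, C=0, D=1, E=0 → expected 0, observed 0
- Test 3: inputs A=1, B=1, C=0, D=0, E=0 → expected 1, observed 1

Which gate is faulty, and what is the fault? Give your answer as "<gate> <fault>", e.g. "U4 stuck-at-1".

U7 stuck-at-1

Fault-free values for test 1 (A=1, B=1, C=0, D=1, E=1): U1=1, U2=1, U3=0, U4=0, U5=1, U6=1, U7=0, U8=0, giving Y=0. Observed 1.
Test 1: faults giving observed 1 are {U1 stuck-at-0, U1 inverted output, U2 stuck-at-0, U2 inverted output, U7 stuck-at-1, U7 inverted output, U8 stuck-at-1, U8 inverted output}.
Test 2 (A=0, B=0, C=0, D=1, E=0): fault-free U1=1, U2=1, U3=0, U4=1, U5=0, U6=0, U7=0, U8=0 → 0; observed 0. Eliminates U1 stuck-at-0, U1 inverted output, U2 stuck-at-0, U2 inverted output, U8 stuck-at-1, U8 inverted output.
Test 3 (A=1, B=1, C=0, D=0, E=0): fault-free U1=1, U2=1, U3=0, U4=0, U5=0, U6=1, U7=1, U8=1 → 1; observed 1. Eliminates U7 inverted output.
Only U7 stuck-at-1 is consistent with every test.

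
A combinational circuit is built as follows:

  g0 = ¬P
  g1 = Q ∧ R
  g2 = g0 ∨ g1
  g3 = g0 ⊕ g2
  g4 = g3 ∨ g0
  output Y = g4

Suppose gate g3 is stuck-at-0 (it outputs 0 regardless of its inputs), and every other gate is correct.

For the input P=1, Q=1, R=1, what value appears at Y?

0

Propagate with g3 forced: g0=0, g1=1, g2=1, g3=0 [stuck-at-0], g4=0.
So Y = 0. (Without the fault it would be 1.)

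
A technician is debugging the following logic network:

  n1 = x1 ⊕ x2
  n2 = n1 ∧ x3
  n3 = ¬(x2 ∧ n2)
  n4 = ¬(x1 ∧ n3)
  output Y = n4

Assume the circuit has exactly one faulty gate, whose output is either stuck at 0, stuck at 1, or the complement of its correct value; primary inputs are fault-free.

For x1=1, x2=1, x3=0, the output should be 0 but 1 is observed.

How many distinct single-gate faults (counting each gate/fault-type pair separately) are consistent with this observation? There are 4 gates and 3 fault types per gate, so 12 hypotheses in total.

Fault-free: n1=0, n2=0, n3=1, n4=0 → 0. Observed 1.
  n1 stuck-at-0: output 0 ✗
  n1 stuck-at-1: output 0 ✗
  n1 inverted output: output 0 ✗
  n2 stuck-at-0: output 0 ✗
  n2 stuck-at-1: output 1 ✓
  n2 inverted output: output 1 ✓
  n3 stuck-at-0: output 1 ✓
  n3 stuck-at-1: output 0 ✗
  n3 inverted output: output 1 ✓
  n4 stuck-at-0: output 0 ✗
  n4 stuck-at-1: output 1 ✓
  n4 inverted output: output 1 ✓
Consistent faults: {n2 stuck-at-1, n2 inverted output, n3 stuck-at-0, n3 inverted output, n4 stuck-at-1, n4 inverted output} — 6 in all.

6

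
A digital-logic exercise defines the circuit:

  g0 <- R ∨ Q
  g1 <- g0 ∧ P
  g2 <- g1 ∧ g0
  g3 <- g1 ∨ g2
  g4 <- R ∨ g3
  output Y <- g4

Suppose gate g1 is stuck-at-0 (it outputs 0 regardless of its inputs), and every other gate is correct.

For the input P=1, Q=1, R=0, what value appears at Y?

0

Propagate with g1 forced: g0=1, g1=0 [stuck-at-0], g2=0, g3=0, g4=0.
So Y = 0. (Without the fault it would be 1.)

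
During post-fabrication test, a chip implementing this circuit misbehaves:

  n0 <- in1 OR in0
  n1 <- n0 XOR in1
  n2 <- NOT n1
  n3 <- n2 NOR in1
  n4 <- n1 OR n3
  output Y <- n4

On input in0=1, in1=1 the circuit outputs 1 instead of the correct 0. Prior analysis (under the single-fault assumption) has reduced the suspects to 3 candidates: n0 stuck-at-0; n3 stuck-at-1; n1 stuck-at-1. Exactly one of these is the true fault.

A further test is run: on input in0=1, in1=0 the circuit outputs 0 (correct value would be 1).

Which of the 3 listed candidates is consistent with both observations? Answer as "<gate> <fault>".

Evaluate each candidate on input in0=1, in1=0:
  n0 stuck-at-0: n0=0 [stuck-at-0], n1=0, n2=1, n3=0, n4=0 → 0 — matches
  n3 stuck-at-1: n0=1, n1=1, n2=0, n3=1 [stuck-at-1], n4=1 → 1 — eliminated
  n1 stuck-at-1: n0=1, n1=1 [stuck-at-1], n2=0, n3=1, n4=1 → 1 — eliminated
Only n0 stuck-at-0 reproduces the observed 0.

n0 stuck-at-0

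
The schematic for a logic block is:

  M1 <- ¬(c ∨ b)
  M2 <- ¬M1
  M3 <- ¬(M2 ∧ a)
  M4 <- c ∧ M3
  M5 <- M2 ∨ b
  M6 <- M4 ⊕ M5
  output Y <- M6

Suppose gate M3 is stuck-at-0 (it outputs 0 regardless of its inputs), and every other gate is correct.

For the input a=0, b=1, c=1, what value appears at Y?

Propagate with M3 forced: M1=0, M2=1, M3=0 [stuck-at-0], M4=0, M5=1, M6=1.
So Y = 1. (Without the fault it would be 0.)

1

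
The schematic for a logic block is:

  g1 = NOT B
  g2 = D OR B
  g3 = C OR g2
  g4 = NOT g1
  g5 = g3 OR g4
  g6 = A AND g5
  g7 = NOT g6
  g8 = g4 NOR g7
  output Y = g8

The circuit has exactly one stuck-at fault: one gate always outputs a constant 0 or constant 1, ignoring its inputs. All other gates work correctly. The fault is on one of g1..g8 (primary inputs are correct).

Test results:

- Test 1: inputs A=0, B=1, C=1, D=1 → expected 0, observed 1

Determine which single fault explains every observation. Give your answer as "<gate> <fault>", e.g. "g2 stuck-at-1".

Fault-free values for test 1 (A=0, B=1, C=1, D=1): g1=0, g2=1, g3=1, g4=1, g5=1, g6=0, g7=1, g8=0, giving Y=0. Observed 1.
Test 1: faults giving observed 1 are {g8 stuck-at-1}.
Only g8 stuck-at-1 is consistent with every test.

g8 stuck-at-1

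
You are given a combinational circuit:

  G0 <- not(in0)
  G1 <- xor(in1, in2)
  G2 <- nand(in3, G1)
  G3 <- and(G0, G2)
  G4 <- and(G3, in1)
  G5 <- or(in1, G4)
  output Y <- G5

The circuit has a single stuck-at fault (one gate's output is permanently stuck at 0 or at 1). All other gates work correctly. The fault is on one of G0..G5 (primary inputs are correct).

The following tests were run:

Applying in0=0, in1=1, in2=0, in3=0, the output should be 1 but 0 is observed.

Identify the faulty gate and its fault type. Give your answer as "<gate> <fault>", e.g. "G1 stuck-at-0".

G5 stuck-at-0

Fault-free values for test 1 (in0=0, in1=1, in2=0, in3=0): G0=1, G1=1, G2=1, G3=1, G4=1, G5=1, giving Y=1. Observed 0.
Test 1: faults giving observed 0 are {G5 stuck-at-0}.
Only G5 stuck-at-0 is consistent with every test.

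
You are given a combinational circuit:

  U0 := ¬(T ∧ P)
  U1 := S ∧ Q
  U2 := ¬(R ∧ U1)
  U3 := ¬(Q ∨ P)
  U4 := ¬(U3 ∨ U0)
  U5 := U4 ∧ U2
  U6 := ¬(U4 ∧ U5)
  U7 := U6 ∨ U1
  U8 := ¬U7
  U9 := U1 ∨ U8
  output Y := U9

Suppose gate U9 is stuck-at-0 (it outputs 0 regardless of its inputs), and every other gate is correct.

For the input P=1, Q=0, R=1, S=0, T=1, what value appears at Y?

0

Propagate with U9 forced: U0=0, U1=0, U2=1, U3=0, U4=1, U5=1, U6=0, U7=0, U8=1, U9=0 [stuck-at-0].
So Y = 0. (Without the fault it would be 1.)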